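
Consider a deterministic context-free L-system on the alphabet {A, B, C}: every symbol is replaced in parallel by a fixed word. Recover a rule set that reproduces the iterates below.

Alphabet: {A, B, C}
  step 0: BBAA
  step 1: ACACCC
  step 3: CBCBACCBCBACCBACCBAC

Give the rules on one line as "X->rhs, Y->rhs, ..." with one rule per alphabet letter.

  step 0 ⇒ step 1: BBAA ⇒ AC·AC·C·C
    A ↦ C
    B ↦ AC
    C ↦ CB  (constrained at step 1)

A->C, B->AC, C->CB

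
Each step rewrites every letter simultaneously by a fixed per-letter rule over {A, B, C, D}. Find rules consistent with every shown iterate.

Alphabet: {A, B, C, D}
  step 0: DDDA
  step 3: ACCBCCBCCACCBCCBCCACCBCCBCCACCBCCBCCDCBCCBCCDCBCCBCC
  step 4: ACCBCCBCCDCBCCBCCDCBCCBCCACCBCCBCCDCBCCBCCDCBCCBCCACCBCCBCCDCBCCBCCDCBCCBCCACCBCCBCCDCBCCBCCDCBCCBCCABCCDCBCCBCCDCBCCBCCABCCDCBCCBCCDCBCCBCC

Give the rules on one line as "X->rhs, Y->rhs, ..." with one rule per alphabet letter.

A->ACC, B->DC, C->BCC, D->A

  step 3 ⇒ step 4: ACCBCCBCCACCBCCBCCACCBCCBCCACCBCCBCCDCBCCBCCDCBCCBCC ⇒ ACC·BCC·BCC·DC·BCC·BCC·DC·BCC·BCC·ACC·BCC·BCC·DC·BCC·BCC·DC·BCC·BCC·ACC·BCC·BCC·DC·BCC·BCC·DC·BCC·BCC·ACC·BCC·BCC·DC·BCC·BCC·DC·BCC·BCC·A·BCC·DC·BCC·BCC·DC·BCC·BCC·A·BCC·DC·BCC·BCC·DC·BCC·BCC
    A ↦ ACC
    B ↦ DC
    C ↦ BCC
    D ↦ A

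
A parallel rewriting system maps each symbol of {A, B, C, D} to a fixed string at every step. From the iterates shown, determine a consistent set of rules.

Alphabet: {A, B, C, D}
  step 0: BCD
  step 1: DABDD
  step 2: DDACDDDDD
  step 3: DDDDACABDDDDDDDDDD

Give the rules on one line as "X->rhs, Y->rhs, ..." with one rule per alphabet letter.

A->AC, B->D, C->AB, D->DD

  step 2 ⇒ step 3: DDACDDDDD ⇒ DD·DD·AC·AB·DD·DD·DD·DD·DD
    A ↦ AC
    C ↦ AB
    D ↦ DD
  step 0 ⇒ step 1: BCD ⇒ D·AB·DD
    B ↦ D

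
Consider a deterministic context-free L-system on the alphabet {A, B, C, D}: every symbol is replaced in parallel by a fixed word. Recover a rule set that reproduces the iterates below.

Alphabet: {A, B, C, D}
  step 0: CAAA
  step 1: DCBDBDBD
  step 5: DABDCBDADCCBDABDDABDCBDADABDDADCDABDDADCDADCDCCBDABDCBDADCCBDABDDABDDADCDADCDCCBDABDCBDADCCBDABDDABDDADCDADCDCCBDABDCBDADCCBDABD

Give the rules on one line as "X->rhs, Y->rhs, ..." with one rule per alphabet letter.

A->BD, B->CB, C->DC, D->DA

  step 0 ⇒ step 1: CAAA ⇒ DC·BD·BD·BD
    A ↦ BD
    C ↦ DC
    B ↦ CB  (constrained at step 1)
    D ↦ DA  (constrained at step 1)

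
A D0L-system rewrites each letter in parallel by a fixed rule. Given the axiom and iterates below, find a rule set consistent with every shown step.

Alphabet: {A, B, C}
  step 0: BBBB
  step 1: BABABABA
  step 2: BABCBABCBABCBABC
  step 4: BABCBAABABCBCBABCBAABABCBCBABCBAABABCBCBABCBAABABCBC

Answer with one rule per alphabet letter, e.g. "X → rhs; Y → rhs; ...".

  step 1 ⇒ step 2: BABABABA ⇒ BA·BC·BA·BC·BA·BC·BA·BC
    A ↦ BC
    B ↦ BA
    C ↦ A  (constrained at step 2)

A->BC, B->BA, C->A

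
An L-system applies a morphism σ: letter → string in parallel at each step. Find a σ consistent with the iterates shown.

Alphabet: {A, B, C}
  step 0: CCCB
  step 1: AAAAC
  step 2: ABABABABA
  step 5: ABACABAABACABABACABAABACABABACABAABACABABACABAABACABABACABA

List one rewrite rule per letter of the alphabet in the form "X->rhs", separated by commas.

  step 1 ⇒ step 2: AAAAC ⇒ AB·AB·AB·AB·A
    A ↦ AB
    C ↦ A
  step 0 ⇒ step 1: CCCB ⇒ A·A·A·AC
    B ↦ AC

A->AB, B->AC, C->A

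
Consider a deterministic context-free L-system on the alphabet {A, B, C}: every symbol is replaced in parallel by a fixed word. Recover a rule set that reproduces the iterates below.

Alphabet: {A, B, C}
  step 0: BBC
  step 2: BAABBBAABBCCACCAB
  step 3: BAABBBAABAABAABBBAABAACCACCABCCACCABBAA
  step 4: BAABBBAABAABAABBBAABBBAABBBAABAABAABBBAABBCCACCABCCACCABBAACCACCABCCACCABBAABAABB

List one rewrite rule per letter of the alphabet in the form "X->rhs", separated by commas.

A->B, B->BAA, C->CCA

  step 3 ⇒ step 4: BAABBBAABAABAABBBAABAACCACCABCCACCABBAA ⇒ BAA·B·B·BAA·BAA·BAA·B·B·BAA·B·B·BAA·B·B·BAA·BAA·BAA·B·B·BAA·B·B·CCA·CCA·B·CCA·CCA·B·BAA·CCA·CCA·B·CCA·CCA·B·BAA·BAA·B·B
    A ↦ B
    B ↦ BAA
    C ↦ CCA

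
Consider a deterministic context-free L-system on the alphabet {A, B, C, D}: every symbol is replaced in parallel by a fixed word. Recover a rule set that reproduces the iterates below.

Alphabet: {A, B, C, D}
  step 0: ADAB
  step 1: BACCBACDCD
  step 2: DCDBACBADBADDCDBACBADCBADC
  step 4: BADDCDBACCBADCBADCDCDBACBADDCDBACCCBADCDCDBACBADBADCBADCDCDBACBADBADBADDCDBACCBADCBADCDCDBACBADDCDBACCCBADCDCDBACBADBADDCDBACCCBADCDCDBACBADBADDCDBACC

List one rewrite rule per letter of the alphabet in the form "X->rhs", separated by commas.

A->BAC, B->DCD, C->BAD, D->C

  step 1 ⇒ step 2: BACCBACDCD ⇒ DCD·BAC·BAD·BAD·DCD·BAC·BAD·C·BAD·C
    A ↦ BAC
    B ↦ DCD
    C ↦ BAD
    D ↦ C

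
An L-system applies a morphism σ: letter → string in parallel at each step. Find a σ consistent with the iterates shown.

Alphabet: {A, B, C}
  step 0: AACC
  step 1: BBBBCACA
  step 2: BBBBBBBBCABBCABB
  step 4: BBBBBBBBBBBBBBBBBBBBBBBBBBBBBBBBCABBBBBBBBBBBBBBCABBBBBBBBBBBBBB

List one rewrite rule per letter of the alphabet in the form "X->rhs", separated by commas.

A->BB, B->BB, C->CA

  step 1 ⇒ step 2: BBBBCACA ⇒ BB·BB·BB·BB·CA·BB·CA·BB
    A ↦ BB
    B ↦ BB
    C ↦ CA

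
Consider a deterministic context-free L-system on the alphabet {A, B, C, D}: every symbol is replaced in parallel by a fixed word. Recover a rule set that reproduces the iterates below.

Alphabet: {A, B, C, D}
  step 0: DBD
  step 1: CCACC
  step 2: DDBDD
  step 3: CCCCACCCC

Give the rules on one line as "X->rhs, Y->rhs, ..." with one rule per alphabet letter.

A->B, B->A, C->D, D->CC

  step 2 ⇒ step 3: DDBDD ⇒ CC·CC·A·CC·CC
    B ↦ A
    D ↦ CC
  step 1 ⇒ step 2: CCACC ⇒ D·D·B·D·D
    A ↦ B
  step 1 ⇒ step 2: CCACC ⇒ D·D·B·D·D
    C ↦ D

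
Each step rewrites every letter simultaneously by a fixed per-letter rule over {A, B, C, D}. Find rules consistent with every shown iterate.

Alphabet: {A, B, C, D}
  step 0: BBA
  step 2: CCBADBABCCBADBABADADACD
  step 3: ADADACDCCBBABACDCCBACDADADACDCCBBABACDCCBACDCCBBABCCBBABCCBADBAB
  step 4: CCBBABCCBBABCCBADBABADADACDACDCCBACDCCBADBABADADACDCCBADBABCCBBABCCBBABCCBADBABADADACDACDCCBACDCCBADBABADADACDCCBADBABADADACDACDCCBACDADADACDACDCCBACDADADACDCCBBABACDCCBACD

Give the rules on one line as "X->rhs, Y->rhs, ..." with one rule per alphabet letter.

A->CCB, B->ACD, C->AD, D->BAB

  step 3 ⇒ step 4: ADADACDCCBBABACDCCBACDADADACDCCBBABACDCCBACDCCBBABCCBBABCCBADBAB ⇒ CCB·BAB·CCB·BAB·CCB·AD·BAB·AD·AD·ACD·ACD·CCB·ACD·CCB·AD·BAB·AD·AD·ACD·CCB·AD·BAB·CCB·BAB·CCB·BAB·CCB·AD·BAB·AD·AD·ACD·ACD·CCB·ACD·CCB·AD·BAB·AD·AD·ACD·CCB·AD·BAB·AD·AD·ACD·ACD·CCB·ACD·AD·AD·ACD·ACD·CCB·ACD·AD·AD·ACD·CCB·BAB·ACD·CCB·ACD
    A ↦ CCB
    B ↦ ACD
    C ↦ AD
    D ↦ BAB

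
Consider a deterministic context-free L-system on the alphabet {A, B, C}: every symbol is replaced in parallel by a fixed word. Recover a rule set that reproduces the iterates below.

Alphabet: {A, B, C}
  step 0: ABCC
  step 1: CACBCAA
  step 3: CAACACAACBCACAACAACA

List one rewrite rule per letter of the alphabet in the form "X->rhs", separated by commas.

  step 0 ⇒ step 1: ABCC ⇒ CA·CBC·A·A
    A ↦ CA
    B ↦ CBC
    C ↦ A

A->CA, B->CBC, C->A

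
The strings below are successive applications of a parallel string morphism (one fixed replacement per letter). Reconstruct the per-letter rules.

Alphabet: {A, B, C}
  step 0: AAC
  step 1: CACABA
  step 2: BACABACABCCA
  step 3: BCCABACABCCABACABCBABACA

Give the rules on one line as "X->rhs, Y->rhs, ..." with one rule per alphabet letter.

A->CA, B->BC, C->BA

  step 2 ⇒ step 3: BACABACABCCA ⇒ BC·CA·BA·CA·BC·CA·BA·CA·BC·BA·BA·CA
    A ↦ CA
    B ↦ BC
    C ↦ BA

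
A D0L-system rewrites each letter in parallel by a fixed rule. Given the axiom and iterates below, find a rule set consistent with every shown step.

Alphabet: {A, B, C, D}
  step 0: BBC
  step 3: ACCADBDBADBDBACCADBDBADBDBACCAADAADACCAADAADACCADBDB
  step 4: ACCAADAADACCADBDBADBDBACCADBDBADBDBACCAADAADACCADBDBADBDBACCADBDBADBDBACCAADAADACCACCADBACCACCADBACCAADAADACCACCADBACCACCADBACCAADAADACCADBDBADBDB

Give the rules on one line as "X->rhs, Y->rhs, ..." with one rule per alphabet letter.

  step 3 ⇒ step 4: ACCADBDBADBDBACCADBDBADBDBACCAADAADACCAADAADACCADBDB ⇒ ACC·AAD·AAD·ACC·ADB·DB·ADB·DB·ACC·ADB·DB·ADB·DB·ACC·AAD·AAD·ACC·ADB·DB·ADB·DB·ACC·ADB·DB·ADB·DB·ACC·AAD·AAD·ACC·ACC·ADB·ACC·ACC·ADB·ACC·AAD·AAD·ACC·ACC·ADB·ACC·ACC·ADB·ACC·AAD·AAD·ACC·ADB·DB·ADB·DB
    A ↦ ACC
    B ↦ DB
    C ↦ AAD
    D ↦ ADB

A->ACC, B->DB, C->AAD, D->ADB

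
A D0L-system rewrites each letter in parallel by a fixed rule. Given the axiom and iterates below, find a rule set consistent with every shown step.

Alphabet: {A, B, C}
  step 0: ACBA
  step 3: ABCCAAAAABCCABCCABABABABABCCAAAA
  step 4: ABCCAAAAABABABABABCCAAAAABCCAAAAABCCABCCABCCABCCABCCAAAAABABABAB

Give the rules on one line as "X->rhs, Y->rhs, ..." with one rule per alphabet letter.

A->AB, B->CC, C->AA

  step 3 ⇒ step 4: ABCCAAAAABCCABCCABABABABABCCAAAA ⇒ AB·CC·AA·AA·AB·AB·AB·AB·AB·CC·AA·AA·AB·CC·AA·AA·AB·CC·AB·CC·AB·CC·AB·CC·AB·CC·AA·AA·AB·AB·AB·AB
    A ↦ AB
    B ↦ CC
    C ↦ AA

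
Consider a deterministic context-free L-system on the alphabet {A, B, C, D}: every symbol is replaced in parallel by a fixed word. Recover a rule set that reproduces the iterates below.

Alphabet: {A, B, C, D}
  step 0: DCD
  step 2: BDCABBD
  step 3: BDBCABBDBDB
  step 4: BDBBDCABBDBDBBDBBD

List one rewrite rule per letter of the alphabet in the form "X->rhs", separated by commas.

A->B, B->BD, C->CA, D->B

  step 3 ⇒ step 4: BDBCABBDBDB ⇒ BD·B·BD·CA·B·BD·BD·B·BD·B·BD
    A ↦ B
    B ↦ BD
    C ↦ CA
    D ↦ B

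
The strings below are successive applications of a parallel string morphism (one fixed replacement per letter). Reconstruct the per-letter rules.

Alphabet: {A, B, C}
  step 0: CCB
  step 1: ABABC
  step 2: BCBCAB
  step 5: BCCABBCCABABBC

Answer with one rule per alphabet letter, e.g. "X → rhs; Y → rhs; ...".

  step 1 ⇒ step 2: ABABC ⇒ B·C·B·C·AB
    A ↦ B
    B ↦ C
    C ↦ AB

A->B, B->C, C->AB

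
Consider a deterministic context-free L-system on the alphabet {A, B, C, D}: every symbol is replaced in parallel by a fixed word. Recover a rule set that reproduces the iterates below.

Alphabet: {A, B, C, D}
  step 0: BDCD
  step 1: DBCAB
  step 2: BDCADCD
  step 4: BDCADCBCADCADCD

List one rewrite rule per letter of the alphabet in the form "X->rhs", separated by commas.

  step 1 ⇒ step 2: DBCAB ⇒ B·D·CA·DC·D
    A ↦ DC
    B ↦ D
    C ↦ CA
    D ↦ B

A->DC, B->D, C->CA, D->B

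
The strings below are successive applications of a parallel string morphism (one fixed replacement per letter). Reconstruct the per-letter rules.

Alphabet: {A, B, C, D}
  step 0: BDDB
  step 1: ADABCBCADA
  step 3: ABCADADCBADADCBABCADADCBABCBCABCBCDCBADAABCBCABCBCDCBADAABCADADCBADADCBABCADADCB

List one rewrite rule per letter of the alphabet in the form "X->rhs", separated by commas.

A->ABC, B->ADA, C->DCB, D->BC

  step 0 ⇒ step 1: BDDB ⇒ ADA·BC·BC·ADA
    B ↦ ADA
    D ↦ BC
    A ↦ ABC  (constrained at step 1)
    C ↦ DCB  (constrained at step 1)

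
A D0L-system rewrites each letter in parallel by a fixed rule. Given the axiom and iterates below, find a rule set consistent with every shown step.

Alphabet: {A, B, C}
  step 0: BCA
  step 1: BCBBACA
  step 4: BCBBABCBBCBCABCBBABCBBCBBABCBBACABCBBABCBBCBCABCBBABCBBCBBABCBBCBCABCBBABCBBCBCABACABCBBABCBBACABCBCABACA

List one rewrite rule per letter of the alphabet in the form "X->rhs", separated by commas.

  step 0 ⇒ step 1: BCA ⇒ BCB·BA·CA
    A ↦ CA
    B ↦ BCB
    C ↦ BA

A->CA, B->BCB, C->BA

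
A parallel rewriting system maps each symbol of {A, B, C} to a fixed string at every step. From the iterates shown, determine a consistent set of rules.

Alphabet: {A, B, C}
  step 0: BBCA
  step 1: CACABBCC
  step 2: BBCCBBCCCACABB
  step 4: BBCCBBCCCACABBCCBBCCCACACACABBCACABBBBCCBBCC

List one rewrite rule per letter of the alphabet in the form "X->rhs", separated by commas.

  step 1 ⇒ step 2: CACABBCC ⇒ B·BCC·B·BCC·CA·CA·B·B
    A ↦ BCC
    B ↦ CA
    C ↦ B

A->BCC, B->CA, C->B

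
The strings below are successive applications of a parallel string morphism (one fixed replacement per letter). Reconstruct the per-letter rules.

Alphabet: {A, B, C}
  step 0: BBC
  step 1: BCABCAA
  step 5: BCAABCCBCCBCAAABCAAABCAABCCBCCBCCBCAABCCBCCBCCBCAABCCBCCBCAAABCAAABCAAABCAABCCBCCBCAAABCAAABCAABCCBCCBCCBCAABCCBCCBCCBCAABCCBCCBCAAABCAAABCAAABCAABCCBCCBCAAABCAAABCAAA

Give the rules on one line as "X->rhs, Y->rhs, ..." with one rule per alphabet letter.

A->BCC, B->BCA, C->A

  step 0 ⇒ step 1: BBC ⇒ BCA·BCA·A
    B ↦ BCA
    C ↦ A
    A ↦ BCC  (constrained at step 1)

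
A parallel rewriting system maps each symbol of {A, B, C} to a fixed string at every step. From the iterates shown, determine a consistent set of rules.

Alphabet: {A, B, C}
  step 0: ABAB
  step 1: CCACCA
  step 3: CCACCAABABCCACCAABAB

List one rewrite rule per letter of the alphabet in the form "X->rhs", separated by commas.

A->CC, B->A, C->AB

  step 0 ⇒ step 1: ABAB ⇒ CC·A·CC·A
    A ↦ CC
    B ↦ A
    C ↦ AB  (constrained at step 1)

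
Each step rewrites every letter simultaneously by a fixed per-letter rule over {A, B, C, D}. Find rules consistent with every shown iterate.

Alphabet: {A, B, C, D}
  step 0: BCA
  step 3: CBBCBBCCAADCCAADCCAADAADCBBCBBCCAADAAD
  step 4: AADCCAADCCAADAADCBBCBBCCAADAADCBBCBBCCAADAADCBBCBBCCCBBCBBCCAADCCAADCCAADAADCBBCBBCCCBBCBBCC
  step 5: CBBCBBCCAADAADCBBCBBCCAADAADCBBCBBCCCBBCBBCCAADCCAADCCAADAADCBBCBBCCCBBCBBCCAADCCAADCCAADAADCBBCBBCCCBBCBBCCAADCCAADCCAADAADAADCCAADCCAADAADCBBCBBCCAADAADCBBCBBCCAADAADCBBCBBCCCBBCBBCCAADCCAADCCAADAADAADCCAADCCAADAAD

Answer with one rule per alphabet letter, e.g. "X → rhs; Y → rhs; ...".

A->CBB, B->C, C->AAD, D->CC

  step 4 ⇒ step 5: AADCCAADCCAADAADCBBCBBCCAADAADCBBCBBCCAADAADCBBCBBCCCBBCBBCCAADCCAADCCAADAADCBBCBBCCCBBCBBCC ⇒ CBB·CBB·CC·AAD·AAD·CBB·CBB·CC·AAD·AAD·CBB·CBB·CC·CBB·CBB·CC·AAD·C·C·AAD·C·C·AAD·AAD·CBB·CBB·CC·CBB·CBB·CC·AAD·C·C·AAD·C·C·AAD·AAD·CBB·CBB·CC·CBB·CBB·CC·AAD·C·C·AAD·C·C·AAD·AAD·AAD·C·C·AAD·C·C·AAD·AAD·CBB·CBB·CC·AAD·AAD·CBB·CBB·CC·AAD·AAD·CBB·CBB·CC·CBB·CBB·CC·AAD·C·C·AAD·C·C·AAD·AAD·AAD·C·C·AAD·C·C·AAD·AAD
    A ↦ CBB
    B ↦ C
    C ↦ AAD
    D ↦ CC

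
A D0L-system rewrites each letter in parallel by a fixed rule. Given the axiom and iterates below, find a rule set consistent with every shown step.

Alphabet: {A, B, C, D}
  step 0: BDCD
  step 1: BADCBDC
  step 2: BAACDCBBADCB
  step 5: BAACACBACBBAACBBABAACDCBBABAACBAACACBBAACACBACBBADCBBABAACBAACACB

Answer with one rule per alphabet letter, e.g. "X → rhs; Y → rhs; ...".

  step 1 ⇒ step 2: BADCBDC ⇒ BA·AC·DC·B·BA·DC·B
    A ↦ AC
    B ↦ BA
    C ↦ B
    D ↦ DC

A->AC, B->BA, C->B, D->DC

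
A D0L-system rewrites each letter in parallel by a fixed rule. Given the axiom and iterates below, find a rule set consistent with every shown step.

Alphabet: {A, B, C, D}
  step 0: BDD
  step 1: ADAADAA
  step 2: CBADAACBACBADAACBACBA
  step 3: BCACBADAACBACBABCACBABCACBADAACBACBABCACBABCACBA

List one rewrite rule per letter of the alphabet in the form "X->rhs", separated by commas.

A->CBA, B->A, C->BC, D->DAA

  step 2 ⇒ step 3: CBADAACBACBADAACBACBA ⇒ BC·A·CBA·DAA·CBA·CBA·BC·A·CBA·BC·A·CBA·DAA·CBA·CBA·BC·A·CBA·BC·A·CBA
    A ↦ CBA
    B ↦ A
    C ↦ BC
    D ↦ DAA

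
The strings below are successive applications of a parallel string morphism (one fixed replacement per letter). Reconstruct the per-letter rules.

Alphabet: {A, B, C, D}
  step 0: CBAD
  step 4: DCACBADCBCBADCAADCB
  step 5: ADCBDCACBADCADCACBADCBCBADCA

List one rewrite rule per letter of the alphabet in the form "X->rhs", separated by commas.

  step 4 ⇒ step 5: DCACBADCBCBADCAADCB ⇒ A·D·CB·D·CA·CB·A·D·CA·D·CA·CB·A·D·CB·CB·A·D·CA
    A ↦ CB
    B ↦ CA
    C ↦ D
    D ↦ A

A->CB, B->CA, C->D, D->A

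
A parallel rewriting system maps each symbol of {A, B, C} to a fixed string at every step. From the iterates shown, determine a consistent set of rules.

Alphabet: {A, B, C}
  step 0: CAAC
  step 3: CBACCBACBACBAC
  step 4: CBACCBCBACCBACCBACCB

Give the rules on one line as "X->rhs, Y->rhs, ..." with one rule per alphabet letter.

  step 3 ⇒ step 4: CBACCBACBACBAC ⇒ CB·A·C·CB·CB·A·C·CB·A·C·CB·A·C·CB
    A ↦ C
    B ↦ A
    C ↦ CB

A->C, B->A, C->CB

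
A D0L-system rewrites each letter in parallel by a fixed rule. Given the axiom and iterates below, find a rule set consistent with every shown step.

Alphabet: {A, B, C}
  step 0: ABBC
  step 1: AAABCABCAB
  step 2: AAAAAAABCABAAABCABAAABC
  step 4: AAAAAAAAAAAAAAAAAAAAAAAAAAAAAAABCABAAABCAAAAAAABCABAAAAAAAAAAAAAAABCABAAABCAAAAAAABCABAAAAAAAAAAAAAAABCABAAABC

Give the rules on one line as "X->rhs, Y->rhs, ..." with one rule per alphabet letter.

  step 1 ⇒ step 2: AAABCABCAB ⇒ AA·AA·AA·ABC·AB·AA·ABC·AB·AA·ABC
    A ↦ AA
    B ↦ ABC
    C ↦ AB

A->AA, B->ABC, C->AB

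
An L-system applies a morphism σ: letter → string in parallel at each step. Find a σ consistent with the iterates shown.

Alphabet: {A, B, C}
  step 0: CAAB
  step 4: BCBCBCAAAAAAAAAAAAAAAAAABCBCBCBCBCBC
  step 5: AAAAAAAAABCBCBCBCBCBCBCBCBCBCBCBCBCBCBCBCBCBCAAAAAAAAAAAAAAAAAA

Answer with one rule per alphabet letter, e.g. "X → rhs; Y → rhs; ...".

  step 4 ⇒ step 5: BCBCBCAAAAAAAAAAAAAAAAAABCBCBCBCBCBC ⇒ AA·A·AA·A·AA·A·BC·BC·BC·BC·BC·BC·BC·BC·BC·BC·BC·BC·BC·BC·BC·BC·BC·BC·AA·A·AA·A·AA·A·AA·A·AA·A·AA·A
    A ↦ BC
    B ↦ AA
    C ↦ A

A->BC, B->AA, C->A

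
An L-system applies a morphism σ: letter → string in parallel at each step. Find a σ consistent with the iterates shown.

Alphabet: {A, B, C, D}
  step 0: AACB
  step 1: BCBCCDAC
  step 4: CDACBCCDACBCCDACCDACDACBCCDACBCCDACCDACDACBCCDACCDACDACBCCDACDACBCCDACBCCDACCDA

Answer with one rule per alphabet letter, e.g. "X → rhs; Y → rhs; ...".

  step 0 ⇒ step 1: AACB ⇒ BC·BC·CDA·C
    A ↦ BC
    B ↦ C
    C ↦ CDA
    D ↦ C  (constrained at step 1)

A->BC, B->C, C->CDA, D->C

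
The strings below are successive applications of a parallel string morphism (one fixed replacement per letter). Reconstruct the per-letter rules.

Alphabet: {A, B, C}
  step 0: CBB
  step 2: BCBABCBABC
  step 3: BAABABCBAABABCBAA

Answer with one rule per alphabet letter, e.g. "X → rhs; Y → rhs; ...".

A->BC, B->BA, C->A

  step 2 ⇒ step 3: BCBABCBABC ⇒ BA·A·BA·BC·BA·A·BA·BC·BA·A
    A ↦ BC
    B ↦ BA
    C ↦ A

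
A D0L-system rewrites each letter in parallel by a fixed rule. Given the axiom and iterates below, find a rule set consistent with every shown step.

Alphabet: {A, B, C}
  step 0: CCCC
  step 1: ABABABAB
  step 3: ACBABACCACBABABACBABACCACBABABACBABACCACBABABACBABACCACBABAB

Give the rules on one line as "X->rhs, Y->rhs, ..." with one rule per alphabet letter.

A->ACB, B->ACC, C->AB

  step 0 ⇒ step 1: CCCC ⇒ AB·AB·AB·AB
    C ↦ AB
    A ↦ ACB  (constrained at step 1)
    B ↦ ACC  (constrained at step 1)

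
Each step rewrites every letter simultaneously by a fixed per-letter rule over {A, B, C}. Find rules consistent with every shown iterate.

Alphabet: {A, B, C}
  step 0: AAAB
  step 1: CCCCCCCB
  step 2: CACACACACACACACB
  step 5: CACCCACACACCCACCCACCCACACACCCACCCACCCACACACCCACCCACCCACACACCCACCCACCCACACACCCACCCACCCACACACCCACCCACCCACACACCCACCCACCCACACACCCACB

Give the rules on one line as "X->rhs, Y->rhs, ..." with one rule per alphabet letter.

  step 1 ⇒ step 2: CCCCCCCB ⇒ CA·CA·CA·CA·CA·CA·CA·CB
    B ↦ CB
    C ↦ CA
  step 0 ⇒ step 1: AAAB ⇒ CC·CC·CC·CB
    A ↦ CC

A->CC, B->CB, C->CA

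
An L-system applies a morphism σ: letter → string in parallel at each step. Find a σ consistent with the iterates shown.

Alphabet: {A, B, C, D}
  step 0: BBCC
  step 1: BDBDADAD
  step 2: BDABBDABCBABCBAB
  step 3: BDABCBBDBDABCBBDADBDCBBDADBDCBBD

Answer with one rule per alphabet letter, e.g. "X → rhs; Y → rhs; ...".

  step 2 ⇒ step 3: BDABBDABCBABCBAB ⇒ BD·AB·CB·BD·BD·AB·CB·BD·AD·BD·CB·BD·AD·BD·CB·BD
    A ↦ CB
    B ↦ BD
    C ↦ AD
    D ↦ AB

A->CB, B->BD, C->AD, D->AB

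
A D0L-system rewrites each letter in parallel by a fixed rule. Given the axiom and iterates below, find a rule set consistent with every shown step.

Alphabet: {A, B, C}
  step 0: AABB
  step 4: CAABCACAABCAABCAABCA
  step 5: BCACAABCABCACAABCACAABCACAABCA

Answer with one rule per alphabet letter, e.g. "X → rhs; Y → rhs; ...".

A->CA, B->A, C->B

  step 4 ⇒ step 5: CAABCACAABCAABCAABCA ⇒ B·CA·CA·A·B·CA·B·CA·CA·A·B·CA·CA·A·B·CA·CA·A·B·CA
    A ↦ CA
    B ↦ A
    C ↦ B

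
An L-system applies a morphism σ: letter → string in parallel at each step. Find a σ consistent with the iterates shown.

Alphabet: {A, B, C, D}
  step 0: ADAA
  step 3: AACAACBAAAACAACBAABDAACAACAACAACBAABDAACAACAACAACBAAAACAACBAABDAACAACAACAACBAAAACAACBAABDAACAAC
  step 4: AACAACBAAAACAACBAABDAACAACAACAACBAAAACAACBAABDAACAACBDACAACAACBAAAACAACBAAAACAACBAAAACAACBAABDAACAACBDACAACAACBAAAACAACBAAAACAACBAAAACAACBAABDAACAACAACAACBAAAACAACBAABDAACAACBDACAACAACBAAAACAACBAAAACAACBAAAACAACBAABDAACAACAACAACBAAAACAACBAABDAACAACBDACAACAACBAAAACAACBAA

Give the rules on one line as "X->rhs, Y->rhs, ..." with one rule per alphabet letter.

A->AAC, B->BD, C->BAA, D->AC

  step 3 ⇒ step 4: AACAACBAAAACAACBAABDAACAACAACAACBAABDAACAACAACAACBAAAACAACBAABDAACAACAACAACBAAAACAACBAABDAACAAC ⇒ AAC·AAC·BAA·AAC·AAC·BAA·BD·AAC·AAC·AAC·AAC·BAA·AAC·AAC·BAA·BD·AAC·AAC·BD·AC·AAC·AAC·BAA·AAC·AAC·BAA·AAC·AAC·BAA·AAC·AAC·BAA·BD·AAC·AAC·BD·AC·AAC·AAC·BAA·AAC·AAC·BAA·AAC·AAC·BAA·AAC·AAC·BAA·BD·AAC·AAC·AAC·AAC·BAA·AAC·AAC·BAA·BD·AAC·AAC·BD·AC·AAC·AAC·BAA·AAC·AAC·BAA·AAC·AAC·BAA·AAC·AAC·BAA·BD·AAC·AAC·AAC·AAC·BAA·AAC·AAC·BAA·BD·AAC·AAC·BD·AC·AAC·AAC·BAA·AAC·AAC·BAA
    A ↦ AAC
    B ↦ BD
    C ↦ BAA
    D ↦ AC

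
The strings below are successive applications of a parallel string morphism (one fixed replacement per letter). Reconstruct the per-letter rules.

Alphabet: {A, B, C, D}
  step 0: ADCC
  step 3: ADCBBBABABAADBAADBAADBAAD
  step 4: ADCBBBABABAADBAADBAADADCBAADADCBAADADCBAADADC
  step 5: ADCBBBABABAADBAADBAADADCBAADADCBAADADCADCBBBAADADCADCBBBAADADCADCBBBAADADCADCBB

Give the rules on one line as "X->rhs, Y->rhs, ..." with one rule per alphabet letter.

  step 4 ⇒ step 5: ADCBBBABABAADBAADBAADADCBAADADCBAADADCBAADADC ⇒ AD·C·BB·BA·BA·BA·AD·BA·AD·BA·AD·AD·C·BA·AD·AD·C·BA·AD·AD·C·AD·C·BB·BA·AD·AD·C·AD·C·BB·BA·AD·AD·C·AD·C·BB·BA·AD·AD·C·AD·C·BB
    A ↦ AD
    B ↦ BA
    C ↦ BB
    D ↦ C

A->AD, B->BA, C->BB, D->C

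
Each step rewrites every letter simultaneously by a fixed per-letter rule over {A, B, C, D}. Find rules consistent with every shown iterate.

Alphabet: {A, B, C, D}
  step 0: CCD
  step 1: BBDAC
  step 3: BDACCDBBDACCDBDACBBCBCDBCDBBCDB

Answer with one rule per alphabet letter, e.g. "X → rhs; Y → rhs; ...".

A->BBC, B->CDB, C->B, D->DAC

  step 0 ⇒ step 1: CCD ⇒ B·B·DAC
    C ↦ B
    D ↦ DAC
    A ↦ BBC  (constrained at step 1)
    B ↦ CDB  (constrained at step 1)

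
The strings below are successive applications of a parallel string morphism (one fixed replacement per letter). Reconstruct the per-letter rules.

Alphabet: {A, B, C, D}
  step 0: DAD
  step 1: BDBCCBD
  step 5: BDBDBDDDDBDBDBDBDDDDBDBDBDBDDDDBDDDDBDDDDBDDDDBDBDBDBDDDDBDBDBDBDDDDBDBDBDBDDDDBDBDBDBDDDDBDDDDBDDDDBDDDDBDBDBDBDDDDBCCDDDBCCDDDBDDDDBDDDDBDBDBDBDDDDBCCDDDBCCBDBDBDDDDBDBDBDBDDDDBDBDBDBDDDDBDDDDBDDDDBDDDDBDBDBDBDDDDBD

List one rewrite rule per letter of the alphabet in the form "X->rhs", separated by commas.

  step 0 ⇒ step 1: DAD ⇒ BD·BCC·BD
    A ↦ BCC
    D ↦ BD
    B ↦ DDD  (constrained at step 1)
    C ↦ BA  (constrained at step 1)

A->BCC, B->DDD, C->BA, D->BD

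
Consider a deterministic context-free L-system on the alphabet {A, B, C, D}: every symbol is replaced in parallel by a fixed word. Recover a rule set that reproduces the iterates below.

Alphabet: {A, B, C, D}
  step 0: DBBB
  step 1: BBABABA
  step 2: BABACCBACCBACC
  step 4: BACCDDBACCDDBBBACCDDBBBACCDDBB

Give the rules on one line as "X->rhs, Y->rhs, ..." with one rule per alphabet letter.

  step 1 ⇒ step 2: BBABABA ⇒ BA·BA·CC·BA·CC·BA·CC
    A ↦ CC
    B ↦ BA
    C ↦ D  (constrained at step 2)
  step 0 ⇒ step 1: DBBB ⇒ B·BA·BA·BA
    D ↦ B

A->CC, B->BA, C->D, D->B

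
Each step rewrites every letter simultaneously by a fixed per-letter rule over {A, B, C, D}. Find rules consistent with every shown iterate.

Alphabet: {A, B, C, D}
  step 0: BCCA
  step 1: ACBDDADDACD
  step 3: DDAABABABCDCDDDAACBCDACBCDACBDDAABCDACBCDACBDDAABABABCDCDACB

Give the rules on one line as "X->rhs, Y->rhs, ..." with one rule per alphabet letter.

  step 0 ⇒ step 1: BCCA ⇒ ACB·DDA·DDA·CD
    A ↦ CD
    B ↦ ACB
    C ↦ DDA
    D ↦ AB  (constrained at step 1)

A->CD, B->ACB, C->DDA, D->AB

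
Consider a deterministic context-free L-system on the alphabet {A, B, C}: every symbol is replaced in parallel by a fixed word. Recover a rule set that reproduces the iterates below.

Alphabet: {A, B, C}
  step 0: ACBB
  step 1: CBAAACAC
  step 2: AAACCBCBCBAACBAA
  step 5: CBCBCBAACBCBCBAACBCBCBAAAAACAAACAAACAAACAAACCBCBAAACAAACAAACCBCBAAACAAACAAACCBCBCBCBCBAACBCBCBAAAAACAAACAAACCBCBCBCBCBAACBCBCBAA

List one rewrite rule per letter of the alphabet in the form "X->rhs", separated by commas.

A->CB, B->AC, C->AA

  step 1 ⇒ step 2: CBAAACAC ⇒ AA·AC·CB·CB·CB·AA·CB·AA
    A ↦ CB
    B ↦ AC
    C ↦ AA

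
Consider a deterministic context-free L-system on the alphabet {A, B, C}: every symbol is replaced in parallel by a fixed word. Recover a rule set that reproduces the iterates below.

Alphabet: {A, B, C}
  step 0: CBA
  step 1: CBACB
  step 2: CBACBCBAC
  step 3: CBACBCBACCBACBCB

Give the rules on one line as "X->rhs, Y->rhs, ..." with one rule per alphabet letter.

A->B, B->AC, C->CB

  step 2 ⇒ step 3: CBACBCBAC ⇒ CB·AC·B·CB·AC·CB·AC·B·CB
    A ↦ B
    B ↦ AC
    C ↦ CB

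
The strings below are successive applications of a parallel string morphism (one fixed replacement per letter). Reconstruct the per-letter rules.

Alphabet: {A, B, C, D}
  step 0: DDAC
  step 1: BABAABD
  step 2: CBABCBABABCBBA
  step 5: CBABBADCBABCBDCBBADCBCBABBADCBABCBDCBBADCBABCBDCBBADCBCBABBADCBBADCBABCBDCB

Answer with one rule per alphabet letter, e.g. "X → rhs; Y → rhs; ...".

A->AB, B->CB, C->D, D->BA

  step 1 ⇒ step 2: BABAABD ⇒ CB·AB·CB·AB·AB·CB·BA
    A ↦ AB
    B ↦ CB
    D ↦ BA
  step 0 ⇒ step 1: DDAC ⇒ BA·BA·AB·D
    C ↦ D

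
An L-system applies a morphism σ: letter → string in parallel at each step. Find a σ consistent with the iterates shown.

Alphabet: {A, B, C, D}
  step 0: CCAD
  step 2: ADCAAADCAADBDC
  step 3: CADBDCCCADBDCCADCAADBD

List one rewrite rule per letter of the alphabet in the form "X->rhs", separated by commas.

A->C, B->DCA, C->DBD, D->A

  step 2 ⇒ step 3: ADCAAADCAADBDC ⇒ C·A·DBD·C·C·C·A·DBD·C·C·A·DCA·A·DBD
    A ↦ C
    B ↦ DCA
    C ↦ DBD
    D ↦ A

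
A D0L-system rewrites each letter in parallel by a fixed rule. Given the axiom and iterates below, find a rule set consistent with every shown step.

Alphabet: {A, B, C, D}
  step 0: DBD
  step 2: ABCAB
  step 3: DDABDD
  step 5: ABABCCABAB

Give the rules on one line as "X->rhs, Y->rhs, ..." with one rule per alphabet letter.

  step 2 ⇒ step 3: ABCAB ⇒ D·D·AB·D·D
    A ↦ D
    B ↦ D
    C ↦ AB
    D ↦ C  (constrained at step 0)

A->D, B->D, C->AB, D->C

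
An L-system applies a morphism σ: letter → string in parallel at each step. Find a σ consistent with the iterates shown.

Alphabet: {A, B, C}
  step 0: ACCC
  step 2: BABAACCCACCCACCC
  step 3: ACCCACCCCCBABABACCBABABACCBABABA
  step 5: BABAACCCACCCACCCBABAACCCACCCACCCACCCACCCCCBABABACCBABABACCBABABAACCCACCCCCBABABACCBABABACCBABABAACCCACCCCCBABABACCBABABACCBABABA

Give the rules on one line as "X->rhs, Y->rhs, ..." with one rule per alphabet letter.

A->CC, B->AC, C->BA

  step 2 ⇒ step 3: BABAACCCACCCACCC ⇒ AC·CC·AC·CC·CC·BA·BA·BA·CC·BA·BA·BA·CC·BA·BA·BA
    A ↦ CC
    B ↦ AC
    C ↦ BA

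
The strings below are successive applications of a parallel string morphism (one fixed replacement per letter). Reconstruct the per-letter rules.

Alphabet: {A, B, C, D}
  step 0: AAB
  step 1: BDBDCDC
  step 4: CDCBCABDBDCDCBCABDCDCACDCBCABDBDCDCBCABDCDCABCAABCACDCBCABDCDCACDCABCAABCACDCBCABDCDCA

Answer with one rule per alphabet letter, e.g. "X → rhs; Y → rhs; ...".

A->BD, B->CDC, C->BCA, D->A

  step 0 ⇒ step 1: AAB ⇒ BD·BD·CDC
    A ↦ BD
    B ↦ CDC
    C ↦ BCA  (constrained at step 1)
    D ↦ A  (constrained at step 1)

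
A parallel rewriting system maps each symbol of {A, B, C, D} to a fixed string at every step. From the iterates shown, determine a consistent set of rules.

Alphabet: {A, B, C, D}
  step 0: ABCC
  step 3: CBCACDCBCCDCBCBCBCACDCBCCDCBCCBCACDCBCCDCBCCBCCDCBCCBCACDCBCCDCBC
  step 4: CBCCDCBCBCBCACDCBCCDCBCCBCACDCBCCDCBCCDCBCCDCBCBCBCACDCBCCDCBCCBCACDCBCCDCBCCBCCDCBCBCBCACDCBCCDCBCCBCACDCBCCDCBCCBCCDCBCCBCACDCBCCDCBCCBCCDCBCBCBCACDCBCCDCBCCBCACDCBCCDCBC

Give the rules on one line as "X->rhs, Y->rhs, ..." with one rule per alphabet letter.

  step 3 ⇒ step 4: CBCACDCBCCDCBCBCBCACDCBCCDCBCCBCACDCBCCDCBCCBCCDCBCCBCACDCBCCDCBC ⇒ CBC·CD·CBC·B·CBC·ACD·CBC·CD·CBC·CBC·ACD·CBC·CD·CBC·CD·CBC·CD·CBC·B·CBC·ACD·CBC·CD·CBC·CBC·ACD·CBC·CD·CBC·CBC·CD·CBC·B·CBC·ACD·CBC·CD·CBC·CBC·ACD·CBC·CD·CBC·CBC·CD·CBC·CBC·ACD·CBC·CD·CBC·CBC·CD·CBC·B·CBC·ACD·CBC·CD·CBC·CBC·ACD·CBC·CD·CBC
    A ↦ B
    B ↦ CD
    C ↦ CBC
    D ↦ ACD

A->B, B->CD, C->CBC, D->ACD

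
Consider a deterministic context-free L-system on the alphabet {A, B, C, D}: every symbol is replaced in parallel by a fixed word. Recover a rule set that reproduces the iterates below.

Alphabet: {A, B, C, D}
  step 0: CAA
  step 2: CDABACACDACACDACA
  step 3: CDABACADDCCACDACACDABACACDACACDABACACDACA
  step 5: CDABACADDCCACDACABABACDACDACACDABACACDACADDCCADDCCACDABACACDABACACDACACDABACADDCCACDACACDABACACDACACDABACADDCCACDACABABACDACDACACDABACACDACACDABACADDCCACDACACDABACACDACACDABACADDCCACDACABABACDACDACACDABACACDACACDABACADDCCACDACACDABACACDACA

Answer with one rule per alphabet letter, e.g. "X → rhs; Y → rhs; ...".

  step 2 ⇒ step 3: CDABACACDACACDACA ⇒ CDA·BA·CA·DDC·CA·CDA·CA·CDA·BA·CA·CDA·CA·CDA·BA·CA·CDA·CA
    A ↦ CA
    B ↦ DDC
    C ↦ CDA
    D ↦ BA

A->CA, B->DDC, C->CDA, D->BA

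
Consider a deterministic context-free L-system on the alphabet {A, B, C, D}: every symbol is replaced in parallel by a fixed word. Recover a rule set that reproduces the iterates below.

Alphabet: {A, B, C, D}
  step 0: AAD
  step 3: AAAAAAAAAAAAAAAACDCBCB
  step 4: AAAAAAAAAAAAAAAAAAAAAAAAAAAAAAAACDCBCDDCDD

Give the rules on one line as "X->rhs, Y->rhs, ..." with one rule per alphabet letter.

A->AA, B->D, C->CD, D->CB

  step 3 ⇒ step 4: AAAAAAAAAAAAAAAACDCBCB ⇒ AA·AA·AA·AA·AA·AA·AA·AA·AA·AA·AA·AA·AA·AA·AA·AA·CD·CB·CD·D·CD·D
    A ↦ AA
    B ↦ D
    C ↦ CD
    D ↦ CB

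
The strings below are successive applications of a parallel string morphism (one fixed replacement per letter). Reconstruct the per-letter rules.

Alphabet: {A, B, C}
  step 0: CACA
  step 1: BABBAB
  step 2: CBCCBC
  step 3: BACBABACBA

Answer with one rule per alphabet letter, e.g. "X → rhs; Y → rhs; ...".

  step 2 ⇒ step 3: CBCCBC ⇒ BA·C·BA·BA·C·BA
    B ↦ C
    C ↦ BA
  step 0 ⇒ step 1: CACA ⇒ BA·B·BA·B
    A ↦ B

A->B, B->C, C->BA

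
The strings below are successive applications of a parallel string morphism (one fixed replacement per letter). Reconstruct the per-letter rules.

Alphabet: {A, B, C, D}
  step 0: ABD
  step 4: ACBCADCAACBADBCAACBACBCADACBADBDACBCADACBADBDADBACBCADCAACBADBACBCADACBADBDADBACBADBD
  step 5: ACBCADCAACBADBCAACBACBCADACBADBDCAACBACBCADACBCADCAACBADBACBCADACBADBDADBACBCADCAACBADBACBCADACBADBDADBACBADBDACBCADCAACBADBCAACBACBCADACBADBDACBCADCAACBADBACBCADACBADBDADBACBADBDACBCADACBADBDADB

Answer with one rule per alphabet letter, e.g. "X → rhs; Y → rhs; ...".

A->ACB, B->D, C->CA, D->ADB

  step 4 ⇒ step 5: ACBCADCAACBADBCAACBACBCADACBADBDACBCADACBADBDADBACBCADCAACBADBACBCADACBADBDADBACBADBD ⇒ ACB·CA·D·CA·ACB·ADB·CA·ACB·ACB·CA·D·ACB·ADB·D·CA·ACB·ACB·CA·D·ACB·CA·D·CA·ACB·ADB·ACB·CA·D·ACB·ADB·D·ADB·ACB·CA·D·CA·ACB·ADB·ACB·CA·D·ACB·ADB·D·ADB·ACB·ADB·D·ACB·CA·D·CA·ACB·ADB·CA·ACB·ACB·CA·D·ACB·ADB·D·ACB·CA·D·CA·ACB·ADB·ACB·CA·D·ACB·ADB·D·ADB·ACB·ADB·D·ACB·CA·D·ACB·ADB·D·ADB
    A ↦ ACB
    B ↦ D
    C ↦ CA
    D ↦ ADB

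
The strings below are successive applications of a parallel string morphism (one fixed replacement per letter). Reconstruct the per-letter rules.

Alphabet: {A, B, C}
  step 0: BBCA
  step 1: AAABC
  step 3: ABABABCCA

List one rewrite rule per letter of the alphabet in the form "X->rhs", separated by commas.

  step 0 ⇒ step 1: BBCA ⇒ A·A·AB·C
    A ↦ C
    B ↦ A
    C ↦ AB

A->C, B->A, C->AB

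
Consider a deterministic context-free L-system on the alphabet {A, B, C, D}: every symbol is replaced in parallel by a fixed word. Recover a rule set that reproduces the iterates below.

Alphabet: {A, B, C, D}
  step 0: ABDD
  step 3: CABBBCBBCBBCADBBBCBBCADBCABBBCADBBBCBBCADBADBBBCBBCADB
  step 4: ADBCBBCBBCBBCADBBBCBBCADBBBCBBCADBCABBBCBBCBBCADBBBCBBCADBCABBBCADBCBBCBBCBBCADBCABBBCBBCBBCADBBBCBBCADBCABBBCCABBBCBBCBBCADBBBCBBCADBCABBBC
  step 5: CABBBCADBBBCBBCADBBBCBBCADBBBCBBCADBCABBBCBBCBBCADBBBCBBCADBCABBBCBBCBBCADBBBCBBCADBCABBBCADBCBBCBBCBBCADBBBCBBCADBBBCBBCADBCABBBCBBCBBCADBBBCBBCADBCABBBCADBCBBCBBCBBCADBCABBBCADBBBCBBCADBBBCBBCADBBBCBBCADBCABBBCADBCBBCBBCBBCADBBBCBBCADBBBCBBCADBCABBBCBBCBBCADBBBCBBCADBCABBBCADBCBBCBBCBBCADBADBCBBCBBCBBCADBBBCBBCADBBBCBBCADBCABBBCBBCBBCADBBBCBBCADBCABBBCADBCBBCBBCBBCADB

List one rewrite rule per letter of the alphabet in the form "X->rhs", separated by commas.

  step 4 ⇒ step 5: ADBCBBCBBCBBCADBBBCBBCADBBBCBBCADBCABBBCBBCBBCADBBBCBBCADBCABBBCADBCBBCBBCBBCADBCABBBCBBCBBCADBBBCBBCADBCABBBCCABBBCBBCBBCADBBBCBBCADBCABBBC ⇒ C·AB·BBC·ADB·BBC·BBC·ADB·BBC·BBC·ADB·BBC·BBC·ADB·C·AB·BBC·BBC·BBC·ADB·BBC·BBC·ADB·C·AB·BBC·BBC·BBC·ADB·BBC·BBC·ADB·C·AB·BBC·ADB·C·BBC·BBC·BBC·ADB·BBC·BBC·ADB·BBC·BBC·ADB·C·AB·BBC·BBC·BBC·ADB·BBC·BBC·ADB·C·AB·BBC·ADB·C·BBC·BBC·BBC·ADB·C·AB·BBC·ADB·BBC·BBC·ADB·BBC·BBC·ADB·BBC·BBC·ADB·C·AB·BBC·ADB·C·BBC·BBC·BBC·ADB·BBC·BBC·ADB·BBC·BBC·ADB·C·AB·BBC·BBC·BBC·ADB·BBC·BBC·ADB·C·AB·BBC·ADB·C·BBC·BBC·BBC·ADB·ADB·C·BBC·BBC·BBC·ADB·BBC·BBC·ADB·BBC·BBC·ADB·C·AB·BBC·BBC·BBC·ADB·BBC·BBC·ADB·C·AB·BBC·ADB·C·BBC·BBC·BBC·ADB
    A ↦ C
    B ↦ BBC
    C ↦ ADB
    D ↦ AB

A->C, B->BBC, C->ADB, D->AB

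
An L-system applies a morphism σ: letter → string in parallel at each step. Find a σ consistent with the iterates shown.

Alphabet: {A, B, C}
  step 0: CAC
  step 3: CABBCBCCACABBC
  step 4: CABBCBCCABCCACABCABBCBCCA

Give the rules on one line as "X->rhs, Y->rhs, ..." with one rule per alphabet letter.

A->B, B->BC, C->CA

  step 3 ⇒ step 4: CABBCBCCACABBC ⇒ CA·B·BC·BC·CA·BC·CA·CA·B·CA·B·BC·BC·CA
    A ↦ B
    B ↦ BC
    C ↦ CA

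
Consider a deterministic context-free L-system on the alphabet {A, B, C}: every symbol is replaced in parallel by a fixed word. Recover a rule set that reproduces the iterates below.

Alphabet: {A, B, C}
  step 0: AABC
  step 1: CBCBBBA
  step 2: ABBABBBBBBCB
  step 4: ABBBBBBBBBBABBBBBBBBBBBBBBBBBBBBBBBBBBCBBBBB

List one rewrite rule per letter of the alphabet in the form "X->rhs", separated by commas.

A->CB, B->BB, C->A

  step 1 ⇒ step 2: CBCBBBA ⇒ A·BB·A·BB·BB·BB·CB
    A ↦ CB
    B ↦ BB
    C ↦ A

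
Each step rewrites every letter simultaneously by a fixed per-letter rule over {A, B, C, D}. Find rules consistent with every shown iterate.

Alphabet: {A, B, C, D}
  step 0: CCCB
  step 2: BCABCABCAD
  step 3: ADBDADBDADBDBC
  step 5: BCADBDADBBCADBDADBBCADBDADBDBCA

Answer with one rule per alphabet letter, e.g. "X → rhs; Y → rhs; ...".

  step 2 ⇒ step 3: BCABCABCAD ⇒ A·DB·D·A·DB·D·A·DB·D·BC
    A ↦ D
    B ↦ A
    C ↦ DB
    D ↦ BC

A->D, B->A, C->DB, D->BC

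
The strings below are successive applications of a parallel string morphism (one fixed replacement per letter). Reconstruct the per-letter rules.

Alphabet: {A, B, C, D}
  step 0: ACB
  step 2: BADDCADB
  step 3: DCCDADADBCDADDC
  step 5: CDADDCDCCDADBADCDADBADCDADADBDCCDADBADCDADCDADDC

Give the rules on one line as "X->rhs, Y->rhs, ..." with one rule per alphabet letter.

A->CD, B->DC, C->B, D->AD

  step 2 ⇒ step 3: BADDCADB ⇒ DC·CD·AD·AD·B·CD·AD·DC
    A ↦ CD
    B ↦ DC
    C ↦ B
    D ↦ AD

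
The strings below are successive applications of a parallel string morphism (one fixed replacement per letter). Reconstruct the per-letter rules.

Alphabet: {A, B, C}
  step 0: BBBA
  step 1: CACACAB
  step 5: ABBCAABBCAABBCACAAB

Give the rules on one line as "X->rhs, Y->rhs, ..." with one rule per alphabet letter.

  step 0 ⇒ step 1: BBBA ⇒ CA·CA·CA·B
    A ↦ B
    B ↦ CA
    C ↦ A  (constrained at step 1)

A->B, B->CA, C->A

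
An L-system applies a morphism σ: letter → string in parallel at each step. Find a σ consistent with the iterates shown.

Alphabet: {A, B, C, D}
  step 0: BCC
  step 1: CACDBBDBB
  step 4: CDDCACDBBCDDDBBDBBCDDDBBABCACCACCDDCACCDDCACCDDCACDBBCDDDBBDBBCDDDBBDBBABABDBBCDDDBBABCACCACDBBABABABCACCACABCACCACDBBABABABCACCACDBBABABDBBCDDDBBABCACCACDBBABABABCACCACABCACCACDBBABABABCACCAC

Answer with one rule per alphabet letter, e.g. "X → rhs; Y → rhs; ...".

  step 0 ⇒ step 1: BCC ⇒ CAC·DBB·DBB
    B ↦ CAC
    C ↦ DBB
    A ↦ CDD  (constrained at step 1)
    D ↦ AB  (constrained at step 1)

A->CDD, B->CAC, C->DBB, D->AB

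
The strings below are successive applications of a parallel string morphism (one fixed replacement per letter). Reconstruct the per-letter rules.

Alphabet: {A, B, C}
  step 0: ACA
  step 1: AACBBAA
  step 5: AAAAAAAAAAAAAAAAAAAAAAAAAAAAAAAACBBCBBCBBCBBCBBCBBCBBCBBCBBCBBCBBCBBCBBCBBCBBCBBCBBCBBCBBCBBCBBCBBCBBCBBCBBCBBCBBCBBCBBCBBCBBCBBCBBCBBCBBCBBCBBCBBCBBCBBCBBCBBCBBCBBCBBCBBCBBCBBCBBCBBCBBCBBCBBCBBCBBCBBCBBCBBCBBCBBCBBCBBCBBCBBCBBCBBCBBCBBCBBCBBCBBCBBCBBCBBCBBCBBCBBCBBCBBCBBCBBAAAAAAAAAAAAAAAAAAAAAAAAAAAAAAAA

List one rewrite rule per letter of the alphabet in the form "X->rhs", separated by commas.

A->AA, B->CBB, C->CBB

  step 0 ⇒ step 1: ACA ⇒ AA·CBB·AA
    A ↦ AA
    C ↦ CBB
    B ↦ CBB  (constrained at step 1)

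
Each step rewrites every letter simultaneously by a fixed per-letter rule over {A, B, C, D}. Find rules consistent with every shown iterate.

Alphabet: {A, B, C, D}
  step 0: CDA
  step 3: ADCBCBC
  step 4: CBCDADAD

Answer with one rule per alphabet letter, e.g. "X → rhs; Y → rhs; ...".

  step 3 ⇒ step 4: ADCBCBC ⇒ C·BC·D·A·D·A·D
    A ↦ C
    B ↦ A
    C ↦ D
    D ↦ BC

A->C, B->A, C->D, D->BC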